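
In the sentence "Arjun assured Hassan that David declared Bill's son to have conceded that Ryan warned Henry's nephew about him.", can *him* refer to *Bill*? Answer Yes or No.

Yes

*him* is a pronoun; Principle B requires it to be free in its binding domain — the clause headed by 'warned'.
— Bill: possessor inside the subject DP of the clause headed by 'conceded'; does not c-command the pronoun — Principle B does not apply; allowed.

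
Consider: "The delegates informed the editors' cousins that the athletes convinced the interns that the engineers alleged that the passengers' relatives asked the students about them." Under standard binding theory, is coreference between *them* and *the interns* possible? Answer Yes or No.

*the interns* is an R-expression; Principle C requires it to be free (not bound by any c-commanding expression).
— them: second object of the clause headed by 'asked'; the pronoun does not c-command the R-expression — coreference allowed.

Yes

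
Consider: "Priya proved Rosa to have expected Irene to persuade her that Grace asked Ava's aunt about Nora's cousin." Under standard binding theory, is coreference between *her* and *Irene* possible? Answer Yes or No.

*Irene* is an R-expression; Principle C requires it to be free (not bound by any c-commanding expression).
— her: object of the clause headed by 'persuade'; the R-expression locally c-commands the pronoun — coreference blocked (Principle B on the pronoun).

No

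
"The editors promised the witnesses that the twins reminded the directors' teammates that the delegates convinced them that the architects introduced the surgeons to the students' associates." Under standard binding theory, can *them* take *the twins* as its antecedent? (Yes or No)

Yes

*them* is a pronoun; Principle B requires it to be free in its binding domain — the clause headed by 'convinced'.
— the twins: subject of the clause headed by 'reminded'; c-commands the pronoun but lies outside its binding domain — allowed.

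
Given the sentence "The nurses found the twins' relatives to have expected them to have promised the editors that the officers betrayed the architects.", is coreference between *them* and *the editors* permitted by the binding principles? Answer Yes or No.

*them* is a pronoun; Principle B requires it to be free in its binding domain — the clause headed by 'expected'.
— the editors: object of the clause headed by 'promised'; is c-commanded by the pronoun; coreference would bind this R-expression — blocked (Principle C).

No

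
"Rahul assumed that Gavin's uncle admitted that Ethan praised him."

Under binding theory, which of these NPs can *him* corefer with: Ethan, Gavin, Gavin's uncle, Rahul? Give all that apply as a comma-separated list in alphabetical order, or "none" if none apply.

Gavin, Gavin's uncle, Rahul

*him* is a pronoun; Principle B requires it to be free in its binding domain — the clause headed by 'praised'.
— Ethan: subject of the clause headed by 'praised'; c-commands the pronoun within its binding domain — blocked (Principle B).
— Gavin: possessor inside the subject DP of the clause headed by 'admitted'; does not c-command the pronoun — Principle B does not apply; allowed.
— Gavin's uncle: subject of the clause headed by 'admitted'; c-commands the pronoun but lies outside its binding domain — allowed.
— Rahul: subject of the matrix clause; c-commands the pronoun but lies outside its binding domain — allowed.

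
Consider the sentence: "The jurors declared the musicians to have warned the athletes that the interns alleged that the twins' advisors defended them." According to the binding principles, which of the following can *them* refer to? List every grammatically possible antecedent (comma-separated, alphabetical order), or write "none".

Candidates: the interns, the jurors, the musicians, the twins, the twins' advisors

*them* is a pronoun; Principle B requires it to be free in its binding domain — the clause headed by 'defended'.
— the interns: subject of the clause headed by 'alleged'; c-commands the pronoun but lies outside its binding domain — allowed.
— the jurors: subject of the matrix clause; c-commands the pronoun but lies outside its binding domain — allowed.
— the musicians: subject of the clause headed by 'warned'; c-commands the pronoun but lies outside its binding domain — allowed.
— the twins: possessor inside the subject DP of the clause headed by 'defended'; does not c-command the pronoun — Principle B does not apply; allowed.
— the twins' advisors: subject of the clause headed by 'defended'; c-commands the pronoun within its binding domain — blocked (Principle B).

the interns, the jurors, the musicians, the twins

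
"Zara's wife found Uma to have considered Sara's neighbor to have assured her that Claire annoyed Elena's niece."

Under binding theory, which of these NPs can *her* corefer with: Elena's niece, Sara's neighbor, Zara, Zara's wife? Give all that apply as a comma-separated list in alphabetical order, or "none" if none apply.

Zara, Zara's wife

*her* is a pronoun; Principle B requires it to be free in its binding domain — the clause headed by 'assured'.
— Elena's niece: object of the clause headed by 'annoyed'; is c-commanded by the pronoun; coreference would bind this R-expression — blocked (Principle C).
— Sara's neighbor: subject of the clause headed by 'assured'; c-commands the pronoun within its binding domain — blocked (Principle B).
— Zara: possessor inside the subject DP of the matrix clause; does not c-command the pronoun — Principle B does not apply; allowed.
— Zara's wife: subject of the matrix clause; c-commands the pronoun but lies outside its binding domain — allowed.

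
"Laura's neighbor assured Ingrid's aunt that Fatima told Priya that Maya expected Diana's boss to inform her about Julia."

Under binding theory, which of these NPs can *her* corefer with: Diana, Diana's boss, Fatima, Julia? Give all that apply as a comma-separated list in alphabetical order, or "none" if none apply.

*her* is a pronoun; Principle B requires it to be free in its binding domain — the clause headed by 'inform'.
— Diana: possessor inside the subject DP of the clause headed by 'inform'; does not c-command the pronoun — Principle B does not apply; allowed.
— Diana's boss: subject of the clause headed by 'inform'; c-commands the pronoun within its binding domain — blocked (Principle B).
— Fatima: subject of the clause headed by 'told'; c-commands the pronoun but lies outside its binding domain — allowed.
— Julia: second object of the clause headed by 'inform'; is c-commanded by the pronoun; coreference would bind this R-expression — blocked (Principle C).

Diana, Fatima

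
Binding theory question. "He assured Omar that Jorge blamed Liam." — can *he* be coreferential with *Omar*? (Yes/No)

No

*he* is a pronoun; Principle B requires it to be free in its binding domain — the matrix clause.
— Omar: object of the matrix clause; is c-commanded by the pronoun; coreference would bind this R-expression — blocked (Principle C).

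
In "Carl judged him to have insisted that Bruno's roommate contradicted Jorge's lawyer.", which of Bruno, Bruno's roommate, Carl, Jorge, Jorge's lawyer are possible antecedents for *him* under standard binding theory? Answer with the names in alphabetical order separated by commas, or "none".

none

*him* is a pronoun; Principle B requires it to be free in its binding domain — the matrix clause.
— Bruno: possessor inside the subject DP of the clause headed by 'contradicted'; is c-commanded by the pronoun; coreference would bind this R-expression — blocked (Principle C).
— Bruno's roommate: subject of the clause headed by 'contradicted'; is c-commanded by the pronoun; coreference would bind this R-expression — blocked (Principle C).
— Carl: subject of the matrix clause; c-commands the pronoun within its binding domain — blocked (Principle B).
— Jorge: possessor inside the object DP of the clause headed by 'contradicted'; is c-commanded by the pronoun; coreference would bind this R-expression — blocked (Principle C).
— Jorge's lawyer: object of the clause headed by 'contradicted'; is c-commanded by the pronoun; coreference would bind this R-expression — blocked (Principle C).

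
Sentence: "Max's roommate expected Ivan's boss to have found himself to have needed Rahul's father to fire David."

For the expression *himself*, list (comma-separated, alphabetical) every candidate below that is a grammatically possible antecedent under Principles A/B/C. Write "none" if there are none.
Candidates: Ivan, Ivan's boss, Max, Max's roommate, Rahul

Ivan's boss

*himself* is a reflexive; Principle A requires it to be bound within its binding domain — the clause headed by 'found'.
— Ivan: possessor inside the subject DP of the clause headed by 'found'; does not c-command the reflexive — cannot bind it (Principle A).
— Ivan's boss: subject of the clause headed by 'found'; c-commands the reflexive within its binding domain — allowed (Principle A).
— Max: possessor inside the subject DP of the matrix clause; does not c-command the reflexive — cannot bind it (Principle A).
— Max's roommate: subject of the matrix clause; c-commands the reflexive but lies outside its binding domain — cannot bind it (Principle A).
— Rahul: possessor inside the subject DP of the clause headed by 'fire'; does not c-command the reflexive — cannot bind it (Principle A).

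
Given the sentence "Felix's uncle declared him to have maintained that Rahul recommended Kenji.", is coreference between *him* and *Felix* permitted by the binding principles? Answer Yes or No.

Yes

*him* is a pronoun; Principle B requires it to be free in its binding domain — the matrix clause.
— Felix: possessor inside the subject DP of the matrix clause; does not c-command the pronoun — Principle B does not apply; allowed.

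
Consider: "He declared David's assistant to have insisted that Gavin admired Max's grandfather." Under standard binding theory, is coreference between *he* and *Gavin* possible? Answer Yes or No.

No

*Gavin* is an R-expression; Principle C requires it to be free (not bound by any c-commanding expression).
— he: subject of the matrix clause; the pronoun c-commands the R-expression — coreference blocked (Principle C).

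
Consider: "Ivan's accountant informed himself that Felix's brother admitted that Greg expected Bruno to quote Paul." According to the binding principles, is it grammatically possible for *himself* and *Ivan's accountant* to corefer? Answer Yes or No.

Yes

*himself* is a reflexive; Principle A requires it to be bound within its binding domain — the matrix clause.
— Ivan's accountant: subject of the matrix clause; c-commands the reflexive within its binding domain — allowed (Principle A).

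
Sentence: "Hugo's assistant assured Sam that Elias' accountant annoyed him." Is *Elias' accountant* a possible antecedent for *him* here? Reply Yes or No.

No

*him* is a pronoun; Principle B requires it to be free in its binding domain — the clause headed by 'annoyed'.
— Elias' accountant: subject of the clause headed by 'annoyed'; c-commands the pronoun within its binding domain — blocked (Principle B).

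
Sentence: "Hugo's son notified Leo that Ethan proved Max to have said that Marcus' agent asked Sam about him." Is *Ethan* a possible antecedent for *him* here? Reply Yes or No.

*him* is a pronoun; Principle B requires it to be free in its binding domain — the clause headed by 'asked'.
— Ethan: subject of the clause headed by 'proved'; c-commands the pronoun but lies outside its binding domain — allowed.

Yes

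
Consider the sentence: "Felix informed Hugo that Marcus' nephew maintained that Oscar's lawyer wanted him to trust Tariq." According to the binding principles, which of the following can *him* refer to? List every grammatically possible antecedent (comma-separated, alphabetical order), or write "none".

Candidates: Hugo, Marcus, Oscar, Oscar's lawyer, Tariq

Hugo, Marcus, Oscar

*him* is a pronoun; Principle B requires it to be free in its binding domain — the clause headed by 'wanted'.
— Hugo: object of the matrix clause; c-commands the pronoun but lies outside its binding domain — allowed.
— Marcus: possessor inside the subject DP of the clause headed by 'maintained'; does not c-command the pronoun — Principle B does not apply; allowed.
— Oscar: possessor inside the subject DP of the clause headed by 'wanted'; does not c-command the pronoun — Principle B does not apply; allowed.
— Oscar's lawyer: subject of the clause headed by 'wanted'; c-commands the pronoun within its binding domain — blocked (Principle B).
— Tariq: object of the clause headed by 'trust'; is c-commanded by the pronoun; coreference would bind this R-expression — blocked (Principle C).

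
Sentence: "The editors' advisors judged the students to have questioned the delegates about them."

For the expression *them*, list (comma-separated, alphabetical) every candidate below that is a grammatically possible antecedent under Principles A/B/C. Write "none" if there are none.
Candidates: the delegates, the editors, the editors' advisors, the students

*them* is a pronoun; Principle B requires it to be free in its binding domain — the clause headed by 'questioned'.
— the delegates: object of the clause headed by 'questioned'; c-commands the pronoun within its binding domain — blocked (Principle B).
— the editors: possessor inside the subject DP of the matrix clause; does not c-command the pronoun — Principle B does not apply; allowed.
— the editors' advisors: subject of the matrix clause; c-commands the pronoun but lies outside its binding domain — allowed.
— the students: subject of the clause headed by 'questioned'; c-commands the pronoun within its binding domain — blocked (Principle B).

the editors, the editors' advisors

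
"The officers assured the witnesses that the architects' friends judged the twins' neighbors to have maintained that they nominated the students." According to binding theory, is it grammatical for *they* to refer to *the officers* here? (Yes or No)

*the officers* is an R-expression; Principle C requires it to be free (not bound by any c-commanding expression).
— they: subject of the clause headed by 'nominated'; the pronoun does not c-command the R-expression — coreference allowed.

Yes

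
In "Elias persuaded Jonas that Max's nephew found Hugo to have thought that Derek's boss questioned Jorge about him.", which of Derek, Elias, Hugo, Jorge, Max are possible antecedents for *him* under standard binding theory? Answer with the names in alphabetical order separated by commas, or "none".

*him* is a pronoun; Principle B requires it to be free in its binding domain — the clause headed by 'questioned'.
— Derek: possessor inside the subject DP of the clause headed by 'questioned'; does not c-command the pronoun — Principle B does not apply; allowed.
— Elias: subject of the matrix clause; c-commands the pronoun but lies outside its binding domain — allowed.
— Hugo: subject of the clause headed by 'thought'; c-commands the pronoun but lies outside its binding domain — allowed.
— Jorge: object of the clause headed by 'questioned'; c-commands the pronoun within its binding domain — blocked (Principle B).
— Max: possessor inside the subject DP of the clause headed by 'found'; does not c-command the pronoun — Principle B does not apply; allowed.

Derek, Elias, Hugo, Max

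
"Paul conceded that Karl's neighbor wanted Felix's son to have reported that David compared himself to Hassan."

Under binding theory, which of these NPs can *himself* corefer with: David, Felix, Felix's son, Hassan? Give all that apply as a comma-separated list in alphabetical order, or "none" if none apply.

David

*himself* is a reflexive; Principle A requires it to be bound within its binding domain — the clause headed by 'compared'.
— David: subject of the clause headed by 'compared'; c-commands the reflexive within its binding domain — allowed (Principle A).
— Felix: possessor inside the subject DP of the clause headed by 'reported'; does not c-command the reflexive — cannot bind it (Principle A).
— Felix's son: subject of the clause headed by 'reported'; c-commands the reflexive but lies outside its binding domain — cannot bind it (Principle A).
— Hassan: second object of the clause headed by 'compared'; does not c-command the reflexive — cannot bind it (Principle A).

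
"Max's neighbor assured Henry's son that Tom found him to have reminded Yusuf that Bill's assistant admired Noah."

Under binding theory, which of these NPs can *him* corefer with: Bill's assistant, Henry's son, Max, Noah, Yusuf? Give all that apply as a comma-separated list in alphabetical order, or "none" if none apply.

Henry's son, Max

*him* is a pronoun; Principle B requires it to be free in its binding domain — the clause headed by 'found'.
— Bill's assistant: subject of the clause headed by 'admired'; is c-commanded by the pronoun; coreference would bind this R-expression — blocked (Principle C).
— Henry's son: object of the matrix clause; c-commands the pronoun but lies outside its binding domain — allowed.
— Max: possessor inside the subject DP of the matrix clause; does not c-command the pronoun — Principle B does not apply; allowed.
— Noah: object of the clause headed by 'admired'; is c-commanded by the pronoun; coreference would bind this R-expression — blocked (Principle C).
— Yusuf: object of the clause headed by 'reminded'; is c-commanded by the pronoun; coreference would bind this R-expression — blocked (Principle C).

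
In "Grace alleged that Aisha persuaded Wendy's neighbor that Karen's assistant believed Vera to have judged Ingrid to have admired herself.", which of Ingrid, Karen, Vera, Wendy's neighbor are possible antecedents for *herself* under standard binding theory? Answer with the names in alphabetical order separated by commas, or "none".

Ingrid

*herself* is a reflexive; Principle A requires it to be bound within its binding domain — the clause headed by 'admired'.
— Ingrid: subject of the clause headed by 'admired'; c-commands the reflexive within its binding domain — allowed (Principle A).
— Karen: possessor inside the subject DP of the clause headed by 'believed'; does not c-command the reflexive — cannot bind it (Principle A).
— Vera: subject of the clause headed by 'judged'; c-commands the reflexive but lies outside its binding domain — cannot bind it (Principle A).
— Wendy's neighbor: object of the clause headed by 'persuaded'; c-commands the reflexive but lies outside its binding domain — cannot bind it (Principle A).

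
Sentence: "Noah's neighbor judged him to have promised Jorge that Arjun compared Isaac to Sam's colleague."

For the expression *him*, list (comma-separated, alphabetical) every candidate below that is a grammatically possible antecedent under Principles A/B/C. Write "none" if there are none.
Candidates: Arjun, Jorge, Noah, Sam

Noah

*him* is a pronoun; Principle B requires it to be free in its binding domain — the matrix clause.
— Arjun: subject of the clause headed by 'compared'; is c-commanded by the pronoun; coreference would bind this R-expression — blocked (Principle C).
— Jorge: object of the clause headed by 'promised'; is c-commanded by the pronoun; coreference would bind this R-expression — blocked (Principle C).
— Noah: possessor inside the subject DP of the matrix clause; does not c-command the pronoun — Principle B does not apply; allowed.
— Sam: possessor inside the second object DP of the clause headed by 'compared'; is c-commanded by the pronoun; coreference would bind this R-expression — blocked (Principle C).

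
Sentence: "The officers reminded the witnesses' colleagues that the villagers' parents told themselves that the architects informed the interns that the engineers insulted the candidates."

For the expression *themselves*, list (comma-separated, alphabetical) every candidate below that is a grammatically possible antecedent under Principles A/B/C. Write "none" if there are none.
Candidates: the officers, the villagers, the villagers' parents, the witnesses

the villagers' parents

*themselves* is a reflexive; Principle A requires it to be bound within its binding domain — the clause headed by 'told'.
— the officers: subject of the matrix clause; c-commands the reflexive but lies outside its binding domain — cannot bind it (Principle A).
— the villagers: possessor inside the subject DP of the clause headed by 'told'; does not c-command the reflexive — cannot bind it (Principle A).
— the villagers' parents: subject of the clause headed by 'told'; c-commands the reflexive within its binding domain — allowed (Principle A).
— the witnesses: possessor inside the object DP of the matrix clause; does not c-command the reflexive — cannot bind it (Principle A).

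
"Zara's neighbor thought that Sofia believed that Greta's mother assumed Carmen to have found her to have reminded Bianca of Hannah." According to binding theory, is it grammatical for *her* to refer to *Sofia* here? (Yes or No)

Yes

*Sofia* is an R-expression; Principle C requires it to be free (not bound by any c-commanding expression).
— her: subject of the clause headed by 'reminded'; the pronoun does not c-command the R-expression — coreference allowed.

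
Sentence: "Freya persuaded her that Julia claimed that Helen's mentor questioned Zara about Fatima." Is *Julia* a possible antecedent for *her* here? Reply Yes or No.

*her* is a pronoun; Principle B requires it to be free in its binding domain — the matrix clause.
— Julia: subject of the clause headed by 'claimed'; is c-commanded by the pronoun; coreference would bind this R-expression — blocked (Principle C).

No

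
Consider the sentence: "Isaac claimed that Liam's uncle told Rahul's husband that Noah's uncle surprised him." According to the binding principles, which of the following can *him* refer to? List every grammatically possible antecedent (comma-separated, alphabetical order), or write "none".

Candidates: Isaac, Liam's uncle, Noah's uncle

*him* is a pronoun; Principle B requires it to be free in its binding domain — the clause headed by 'surprised'.
— Isaac: subject of the matrix clause; c-commands the pronoun but lies outside its binding domain — allowed.
— Liam's uncle: subject of the clause headed by 'told'; c-commands the pronoun but lies outside its binding domain — allowed.
— Noah's uncle: subject of the clause headed by 'surprised'; c-commands the pronoun within its binding domain — blocked (Principle B).

Isaac, Liam's uncle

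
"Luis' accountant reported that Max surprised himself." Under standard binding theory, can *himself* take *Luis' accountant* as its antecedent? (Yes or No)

No

*himself* is a reflexive; Principle A requires it to be bound within its binding domain — the clause headed by 'surprised'.
— Luis' accountant: subject of the matrix clause; c-commands the reflexive but lies outside its binding domain — cannot bind it (Principle A).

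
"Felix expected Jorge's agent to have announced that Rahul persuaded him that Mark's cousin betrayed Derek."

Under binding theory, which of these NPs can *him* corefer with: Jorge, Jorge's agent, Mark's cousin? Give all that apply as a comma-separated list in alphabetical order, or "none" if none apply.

Jorge, Jorge's agent

*him* is a pronoun; Principle B requires it to be free in its binding domain — the clause headed by 'persuaded'.
— Jorge: possessor inside the subject DP of the clause headed by 'announced'; does not c-command the pronoun — Principle B does not apply; allowed.
— Jorge's agent: subject of the clause headed by 'announced'; c-commands the pronoun but lies outside its binding domain — allowed.
— Mark's cousin: subject of the clause headed by 'betrayed'; is c-commanded by the pronoun; coreference would bind this R-expression — blocked (Principle C).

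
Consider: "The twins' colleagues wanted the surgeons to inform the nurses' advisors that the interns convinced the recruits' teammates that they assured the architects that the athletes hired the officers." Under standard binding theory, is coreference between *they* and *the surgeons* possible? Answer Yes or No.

Yes

*the surgeons* is an R-expression; Principle C requires it to be free (not bound by any c-commanding expression).
— they: subject of the clause headed by 'assured'; the pronoun does not c-command the R-expression — coreference allowed.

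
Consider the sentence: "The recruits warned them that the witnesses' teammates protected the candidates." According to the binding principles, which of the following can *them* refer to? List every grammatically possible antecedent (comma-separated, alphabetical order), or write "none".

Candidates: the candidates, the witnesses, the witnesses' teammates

none

*them* is a pronoun; Principle B requires it to be free in its binding domain — the matrix clause.
— the candidates: object of the clause headed by 'protected'; is c-commanded by the pronoun; coreference would bind this R-expression — blocked (Principle C).
— the witnesses: possessor inside the subject DP of the clause headed by 'protected'; is c-commanded by the pronoun; coreference would bind this R-expression — blocked (Principle C).
— the witnesses' teammates: subject of the clause headed by 'protected'; is c-commanded by the pronoun; coreference would bind this R-expression — blocked (Principle C).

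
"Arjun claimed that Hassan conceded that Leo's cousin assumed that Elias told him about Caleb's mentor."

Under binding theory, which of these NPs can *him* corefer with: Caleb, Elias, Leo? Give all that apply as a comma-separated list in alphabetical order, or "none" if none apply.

*him* is a pronoun; Principle B requires it to be free in its binding domain — the clause headed by 'told'.
— Caleb: possessor inside the second object DP of the clause headed by 'told'; is c-commanded by the pronoun; coreference would bind this R-expression — blocked (Principle C).
— Elias: subject of the clause headed by 'told'; c-commands the pronoun within its binding domain — blocked (Principle B).
— Leo: possessor inside the subject DP of the clause headed by 'assumed'; does not c-command the pronoun — Principle B does not apply; allowed.

Leo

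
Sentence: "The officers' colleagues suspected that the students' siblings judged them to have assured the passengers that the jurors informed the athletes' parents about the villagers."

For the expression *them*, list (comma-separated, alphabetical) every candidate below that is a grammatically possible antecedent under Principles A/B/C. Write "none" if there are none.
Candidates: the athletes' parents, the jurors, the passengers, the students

the students

*them* is a pronoun; Principle B requires it to be free in its binding domain — the clause headed by 'judged'.
— the athletes' parents: object of the clause headed by 'informed'; is c-commanded by the pronoun; coreference would bind this R-expression — blocked (Principle C).
— the jurors: subject of the clause headed by 'informed'; is c-commanded by the pronoun; coreference would bind this R-expression — blocked (Principle C).
— the passengers: object of the clause headed by 'assured'; is c-commanded by the pronoun; coreference would bind this R-expression — blocked (Principle C).
— the students: possessor inside the subject DP of the clause headed by 'judged'; does not c-command the pronoun — Principle B does not apply; allowed.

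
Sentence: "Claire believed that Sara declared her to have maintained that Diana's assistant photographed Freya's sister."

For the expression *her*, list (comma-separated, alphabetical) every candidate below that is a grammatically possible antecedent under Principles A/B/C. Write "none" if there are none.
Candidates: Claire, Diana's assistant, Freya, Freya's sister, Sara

*her* is a pronoun; Principle B requires it to be free in its binding domain — the clause headed by 'declared'.
— Claire: subject of the matrix clause; c-commands the pronoun but lies outside its binding domain — allowed.
— Diana's assistant: subject of the clause headed by 'photographed'; is c-commanded by the pronoun; coreference would bind this R-expression — blocked (Principle C).
— Freya: possessor inside the object DP of the clause headed by 'photographed'; is c-commanded by the pronoun; coreference would bind this R-expression — blocked (Principle C).
— Freya's sister: object of the clause headed by 'photographed'; is c-commanded by the pronoun; coreference would bind this R-expression — blocked (Principle C).
— Sara: subject of the clause headed by 'declared'; c-commands the pronoun within its binding domain — blocked (Principle B).

Claire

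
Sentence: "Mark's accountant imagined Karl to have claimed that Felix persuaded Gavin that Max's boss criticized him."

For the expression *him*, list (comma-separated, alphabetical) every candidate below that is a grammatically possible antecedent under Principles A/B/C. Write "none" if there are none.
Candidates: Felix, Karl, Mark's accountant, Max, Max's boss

*him* is a pronoun; Principle B requires it to be free in its binding domain — the clause headed by 'criticized'.
— Felix: subject of the clause headed by 'persuaded'; c-commands the pronoun but lies outside its binding domain — allowed.
— Karl: subject of the clause headed by 'claimed'; c-commands the pronoun but lies outside its binding domain — allowed.
— Mark's accountant: subject of the matrix clause; c-commands the pronoun but lies outside its binding domain — allowed.
— Max: possessor inside the subject DP of the clause headed by 'criticized'; does not c-command the pronoun — Principle B does not apply; allowed.
— Max's boss: subject of the clause headed by 'criticized'; c-commands the pronoun within its binding domain — blocked (Principle B).

Felix, Karl, Mark's accountant, Max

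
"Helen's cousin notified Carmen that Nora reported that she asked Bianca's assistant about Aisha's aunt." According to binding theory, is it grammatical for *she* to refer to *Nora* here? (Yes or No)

Yes

*Nora* is an R-expression; Principle C requires it to be free (not bound by any c-commanding expression).
— she: subject of the clause headed by 'asked'; the pronoun does not c-command the R-expression — coreference allowed.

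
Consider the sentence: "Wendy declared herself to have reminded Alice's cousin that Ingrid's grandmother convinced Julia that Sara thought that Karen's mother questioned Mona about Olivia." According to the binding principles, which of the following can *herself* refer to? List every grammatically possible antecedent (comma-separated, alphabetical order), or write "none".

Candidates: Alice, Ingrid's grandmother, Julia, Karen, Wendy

Wendy

*herself* is a reflexive; Principle A requires it to be bound within its binding domain — the matrix clause.
— Alice: possessor inside the object DP of the clause headed by 'reminded'; does not c-command the reflexive — cannot bind it (Principle A).
— Ingrid's grandmother: subject of the clause headed by 'convinced'; does not c-command the reflexive — cannot bind it (Principle A).
— Julia: object of the clause headed by 'convinced'; does not c-command the reflexive — cannot bind it (Principle A).
— Karen: possessor inside the subject DP of the clause headed by 'questioned'; does not c-command the reflexive — cannot bind it (Principle A).
— Wendy: subject of the matrix clause; c-commands the reflexive within its binding domain — allowed (Principle A).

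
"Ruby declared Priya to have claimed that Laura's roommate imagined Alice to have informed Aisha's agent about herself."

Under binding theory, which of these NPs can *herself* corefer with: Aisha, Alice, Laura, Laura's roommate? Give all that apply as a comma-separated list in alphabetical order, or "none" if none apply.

Alice

*herself* is a reflexive; Principle A requires it to be bound within its binding domain — the clause headed by 'informed'.
— Aisha: possessor inside the object DP of the clause headed by 'informed'; does not c-command the reflexive — cannot bind it (Principle A).
— Alice: subject of the clause headed by 'informed'; c-commands the reflexive within its binding domain — allowed (Principle A).
— Laura: possessor inside the subject DP of the clause headed by 'imagined'; does not c-command the reflexive — cannot bind it (Principle A).
— Laura's roommate: subject of the clause headed by 'imagined'; c-commands the reflexive but lies outside its binding domain — cannot bind it (Principle A).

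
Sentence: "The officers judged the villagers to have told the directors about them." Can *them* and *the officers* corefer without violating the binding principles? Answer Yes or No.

Yes

*the officers* is an R-expression; Principle C requires it to be free (not bound by any c-commanding expression).
— them: second object of the clause headed by 'told'; the pronoun does not c-command the R-expression — coreference allowed.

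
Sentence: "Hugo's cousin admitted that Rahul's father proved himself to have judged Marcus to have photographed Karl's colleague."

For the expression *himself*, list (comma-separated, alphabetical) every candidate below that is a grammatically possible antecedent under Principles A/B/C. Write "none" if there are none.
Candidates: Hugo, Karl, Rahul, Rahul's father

Rahul's father

*himself* is a reflexive; Principle A requires it to be bound within its binding domain — the clause headed by 'proved'.
— Hugo: possessor inside the subject DP of the matrix clause; does not c-command the reflexive — cannot bind it (Principle A).
— Karl: possessor inside the object DP of the clause headed by 'photographed'; does not c-command the reflexive — cannot bind it (Principle A).
— Rahul: possessor inside the subject DP of the clause headed by 'proved'; does not c-command the reflexive — cannot bind it (Principle A).
— Rahul's father: subject of the clause headed by 'proved'; c-commands the reflexive within its binding domain — allowed (Principle A).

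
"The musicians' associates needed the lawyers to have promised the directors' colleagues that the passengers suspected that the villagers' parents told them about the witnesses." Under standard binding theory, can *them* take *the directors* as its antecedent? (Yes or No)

*them* is a pronoun; Principle B requires it to be free in its binding domain — the clause headed by 'told'.
— the directors: possessor inside the object DP of the clause headed by 'promised'; does not c-command the pronoun — Principle B does not apply; allowed.

Yes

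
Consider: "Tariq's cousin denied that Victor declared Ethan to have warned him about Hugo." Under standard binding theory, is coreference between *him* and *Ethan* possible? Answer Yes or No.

No

*Ethan* is an R-expression; Principle C requires it to be free (not bound by any c-commanding expression).
— him: object of the clause headed by 'warned'; the R-expression locally c-commands the pronoun — coreference blocked (Principle B on the pronoun).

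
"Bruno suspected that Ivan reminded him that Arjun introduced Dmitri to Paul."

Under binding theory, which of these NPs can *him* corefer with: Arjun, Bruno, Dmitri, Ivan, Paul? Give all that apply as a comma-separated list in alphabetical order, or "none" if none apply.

*him* is a pronoun; Principle B requires it to be free in its binding domain — the clause headed by 'reminded'.
— Arjun: subject of the clause headed by 'introduced'; is c-commanded by the pronoun; coreference would bind this R-expression — blocked (Principle C).
— Bruno: subject of the matrix clause; c-commands the pronoun but lies outside its binding domain — allowed.
— Dmitri: object of the clause headed by 'introduced'; is c-commanded by the pronoun; coreference would bind this R-expression — blocked (Principle C).
— Ivan: subject of the clause headed by 'reminded'; c-commands the pronoun within its binding domain — blocked (Principle B).
— Paul: second object of the clause headed by 'introduced'; is c-commanded by the pronoun; coreference would bind this R-expression — blocked (Principle C).

Bruno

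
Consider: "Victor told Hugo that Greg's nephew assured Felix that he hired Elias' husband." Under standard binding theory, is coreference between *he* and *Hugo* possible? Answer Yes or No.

Yes

*Hugo* is an R-expression; Principle C requires it to be free (not bound by any c-commanding expression).
— he: subject of the clause headed by 'hired'; the pronoun does not c-command the R-expression — coreference allowed.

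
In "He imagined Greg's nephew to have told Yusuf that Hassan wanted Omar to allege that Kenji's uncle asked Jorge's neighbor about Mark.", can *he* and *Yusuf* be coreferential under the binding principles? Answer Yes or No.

*Yusuf* is an R-expression; Principle C requires it to be free (not bound by any c-commanding expression).
— he: subject of the matrix clause; the pronoun c-commands the R-expression — coreference blocked (Principle C).

No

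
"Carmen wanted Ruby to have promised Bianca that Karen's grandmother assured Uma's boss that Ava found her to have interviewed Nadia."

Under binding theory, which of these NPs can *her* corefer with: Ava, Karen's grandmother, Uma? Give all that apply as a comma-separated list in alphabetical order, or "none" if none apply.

*her* is a pronoun; Principle B requires it to be free in its binding domain — the clause headed by 'found'.
— Ava: subject of the clause headed by 'found'; c-commands the pronoun within its binding domain — blocked (Principle B).
— Karen's grandmother: subject of the clause headed by 'assured'; c-commands the pronoun but lies outside its binding domain — allowed.
— Uma: possessor inside the object DP of the clause headed by 'assured'; does not c-command the pronoun — Principle B does not apply; allowed.

Karen's grandmother, Uma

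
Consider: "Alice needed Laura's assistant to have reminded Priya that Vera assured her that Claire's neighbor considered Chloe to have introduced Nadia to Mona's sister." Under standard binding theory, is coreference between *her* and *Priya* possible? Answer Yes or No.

*Priya* is an R-expression; Principle C requires it to be free (not bound by any c-commanding expression).
— her: object of the clause headed by 'assured'; the pronoun does not c-command the R-expression — coreference allowed.

Yes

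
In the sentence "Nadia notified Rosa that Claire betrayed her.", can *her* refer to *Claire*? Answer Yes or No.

*her* is a pronoun; Principle B requires it to be free in its binding domain — the clause headed by 'betrayed'.
— Claire: subject of the clause headed by 'betrayed'; c-commands the pronoun within its binding domain — blocked (Principle B).

No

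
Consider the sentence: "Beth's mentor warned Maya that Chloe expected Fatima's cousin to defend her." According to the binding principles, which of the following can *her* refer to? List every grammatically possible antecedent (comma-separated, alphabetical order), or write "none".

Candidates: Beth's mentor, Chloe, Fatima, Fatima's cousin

*her* is a pronoun; Principle B requires it to be free in its binding domain — the clause headed by 'defend'.
— Beth's mentor: subject of the matrix clause; c-commands the pronoun but lies outside its binding domain — allowed.
— Chloe: subject of the clause headed by 'expected'; c-commands the pronoun but lies outside its binding domain — allowed.
— Fatima: possessor inside the subject DP of the clause headed by 'defend'; does not c-command the pronoun — Principle B does not apply; allowed.
— Fatima's cousin: subject of the clause headed by 'defend'; c-commands the pronoun within its binding domain — blocked (Principle B).

Beth's mentor, Chloe, Fatima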